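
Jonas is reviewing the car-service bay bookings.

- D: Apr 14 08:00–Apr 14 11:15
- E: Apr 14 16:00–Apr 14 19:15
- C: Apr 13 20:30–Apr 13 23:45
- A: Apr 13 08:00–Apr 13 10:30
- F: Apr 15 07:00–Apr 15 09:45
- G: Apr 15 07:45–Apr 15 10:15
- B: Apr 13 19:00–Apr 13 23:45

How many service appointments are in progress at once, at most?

Sweep the timeline, counting +1 at each start and −1 at each end (ends before starts at a tie):
Apr 13 08:00 start A → 1
Apr 13 10:30 end A → 0
Apr 13 19:00 start B → 1
Apr 13 20:30 start C → 2
Apr 13 23:45 end B → 1
Apr 13 23:45 end C → 0
Apr 14 08:00 start D → 1
Apr 14 11:15 end D → 0
Apr 14 16:00 start E → 1
Apr 14 19:15 end E → 0
Apr 15 07:00 start F → 1
Apr 15 07:45 start G → 2
Apr 15 09:45 end F → 1
Apr 15 10:15 end G → 0
Peak is 2, at Apr 13 20:30 (B, C).

2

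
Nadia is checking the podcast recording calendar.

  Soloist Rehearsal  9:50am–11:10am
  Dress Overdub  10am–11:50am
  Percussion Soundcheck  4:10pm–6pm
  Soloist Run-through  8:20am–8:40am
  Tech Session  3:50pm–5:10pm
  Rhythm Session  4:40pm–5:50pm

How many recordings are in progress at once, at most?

3

Sweep the timeline, counting +1 at each start and −1 at each end (ends before starts at a tie):
8:20am start Soloist Run-through → 1
8:40am end Soloist Run-through → 0
9:50am start Soloist Rehearsal → 1
10am start Dress Overdub → 2
11:10am end Soloist Rehearsal → 1
11:50am end Dress Overdub → 0
3:50pm start Tech Session → 1
4:10pm start Percussion Soundcheck → 2
4:40pm start Rhythm Session → 3
5:10pm end Tech Session → 2
5:50pm end Rhythm Session → 1
6pm end Percussion Soundcheck → 0
Peak is 3, at 4:40pm (Percussion Soundcheck, Rhythm Session, Tech Session).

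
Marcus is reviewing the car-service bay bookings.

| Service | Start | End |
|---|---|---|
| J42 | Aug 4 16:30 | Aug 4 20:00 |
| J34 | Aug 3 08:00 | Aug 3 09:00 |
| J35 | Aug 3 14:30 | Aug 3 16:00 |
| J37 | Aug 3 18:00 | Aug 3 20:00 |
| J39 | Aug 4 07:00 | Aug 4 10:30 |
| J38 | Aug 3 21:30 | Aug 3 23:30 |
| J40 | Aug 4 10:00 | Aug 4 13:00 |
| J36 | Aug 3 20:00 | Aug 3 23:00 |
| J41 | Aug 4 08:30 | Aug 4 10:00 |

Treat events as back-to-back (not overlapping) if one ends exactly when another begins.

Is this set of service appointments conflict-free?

No

Check each pair: they overlap iff neither finishes before the other starts.
Sorted by start: J34, J35, J37, J36, J38, J39, J41, J40, J42.
J35 starts after J34 ends, so J34 has no further overlaps.
J37 starts after J35 ends, so J35 has no further overlaps.
J36 starts exactly when J37 ends (back-to-back, no overlap), so J37 has no further overlaps.
J38 starts before J36 ends → J36 and J38 overlap.
That's a conflict, so the schedule is not conflict-free.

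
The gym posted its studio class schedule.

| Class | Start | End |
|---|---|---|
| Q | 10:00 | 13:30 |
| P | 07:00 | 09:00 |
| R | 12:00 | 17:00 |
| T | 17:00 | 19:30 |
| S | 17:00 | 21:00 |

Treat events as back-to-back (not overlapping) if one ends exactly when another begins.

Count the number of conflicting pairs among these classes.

Two intervals overlap when each starts before the other ends.
Sorted by start: P, Q, R, S, T.
Q starts after P ends — done with P.
R starts before Q ends → Q and R overlap.
S starts after Q ends — done with Q.
S starts exactly when R ends (back-to-back, no overlap) — done with R.
T starts before S ends → S and T overlap.
Overlapping pairs: Q & R, S & T — 2 in total.

2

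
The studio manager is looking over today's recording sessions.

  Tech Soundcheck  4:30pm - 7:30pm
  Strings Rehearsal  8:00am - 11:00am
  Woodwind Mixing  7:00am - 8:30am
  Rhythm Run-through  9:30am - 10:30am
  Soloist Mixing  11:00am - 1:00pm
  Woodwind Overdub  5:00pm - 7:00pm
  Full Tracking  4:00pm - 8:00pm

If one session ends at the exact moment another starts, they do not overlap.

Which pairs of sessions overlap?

Full Tracking & Tech Soundcheck, Full Tracking & Woodwind Overdub, Rhythm Run-through & Strings Rehearsal, Strings Rehearsal & Woodwind Mixing, Tech Soundcheck & Woodwind Overdub

Check each pair: they overlap iff neither finishes before the other starts.
Sorted by start: Woodwind Mixing, Strings Rehearsal, Rhythm Run-through, Soloist Mixing, Full Tracking, Tech Soundcheck, Woodwind Overdub.
Strings Rehearsal starts before Woodwind Mixing ends → Woodwind Mixing and Strings Rehearsal overlap.
Rhythm Run-through starts after Woodwind Mixing ends — done with Woodwind Mixing.
Rhythm Run-through starts before Strings Rehearsal ends → Strings Rehearsal and Rhythm Run-through overlap.
Soloist Mixing starts exactly when Strings Rehearsal ends (back-to-back, no overlap) — done with Strings Rehearsal.
Soloist Mixing starts after Rhythm Run-through ends — done with Rhythm Run-through.
Full Tracking starts after Soloist Mixing ends — done with Soloist Mixing.
Tech Soundcheck starts before Full Tracking ends → Full Tracking and Tech Soundcheck overlap.
Woodwind Overdub starts before Full Tracking ends → Full Tracking and Woodwind Overdub overlap.
Woodwind Overdub starts before Tech Soundcheck ends → Tech Soundcheck and Woodwind Overdub overlap.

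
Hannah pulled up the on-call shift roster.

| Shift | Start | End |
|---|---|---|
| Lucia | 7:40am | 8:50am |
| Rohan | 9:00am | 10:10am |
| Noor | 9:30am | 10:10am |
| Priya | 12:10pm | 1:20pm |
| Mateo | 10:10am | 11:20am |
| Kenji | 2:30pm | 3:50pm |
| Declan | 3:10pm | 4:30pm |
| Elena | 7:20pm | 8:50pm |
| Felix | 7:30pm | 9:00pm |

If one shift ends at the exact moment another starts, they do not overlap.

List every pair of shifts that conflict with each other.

Sorted by start: Lucia, Rohan, Noor, Mateo, Priya, Kenji, Declan, Elena, Felix.
Rohan starts after Lucia ends, so Lucia has no further overlaps.
Noor starts before Rohan ends → Rohan and Noor overlap.
Mateo starts exactly when Rohan ends (back-to-back, no overlap), so Rohan has no further overlaps.
Mateo starts exactly when Noor ends (back-to-back, no overlap), so Noor has no further overlaps.
Priya starts after Mateo ends, so Mateo has no further overlaps.
Kenji starts after Priya ends, so Priya has no further overlaps.
Declan starts before Kenji ends → Kenji and Declan overlap.
Elena starts after Kenji ends, so Kenji has no further overlaps.
Elena starts after Declan ends, so Declan has no further overlaps.
Felix starts before Elena ends → Elena and Felix overlap.

Declan & Kenji, Elena & Felix, Noor & Rohan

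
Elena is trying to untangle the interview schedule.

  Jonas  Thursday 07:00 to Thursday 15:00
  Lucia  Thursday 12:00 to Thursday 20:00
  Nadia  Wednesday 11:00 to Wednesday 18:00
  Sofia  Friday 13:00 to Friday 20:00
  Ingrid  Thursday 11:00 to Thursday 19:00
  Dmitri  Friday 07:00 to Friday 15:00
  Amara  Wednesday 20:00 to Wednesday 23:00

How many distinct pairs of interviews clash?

Sorted by start: Nadia, Amara, Jonas, Ingrid, Lucia, Dmitri, Sofia.
Amara starts after Nadia ends; Nadia is clear from here.
Jonas starts after Amara ends; Amara is clear from here.
Ingrid starts before Jonas ends → Jonas and Ingrid overlap.
Lucia starts before Jonas ends → Jonas and Lucia overlap.
Dmitri starts after Jonas ends; Jonas is clear from here.
Lucia starts before Ingrid ends → Ingrid and Lucia overlap.
Dmitri starts after Ingrid ends; Ingrid is clear from here.
Dmitri starts after Lucia ends; Lucia is clear from here.
Sofia starts before Dmitri ends → Dmitri and Sofia overlap.
Overlapping pairs: Dmitri & Sofia, Ingrid & Jonas, Ingrid & Lucia, Jonas & Lucia — 4 in total.

4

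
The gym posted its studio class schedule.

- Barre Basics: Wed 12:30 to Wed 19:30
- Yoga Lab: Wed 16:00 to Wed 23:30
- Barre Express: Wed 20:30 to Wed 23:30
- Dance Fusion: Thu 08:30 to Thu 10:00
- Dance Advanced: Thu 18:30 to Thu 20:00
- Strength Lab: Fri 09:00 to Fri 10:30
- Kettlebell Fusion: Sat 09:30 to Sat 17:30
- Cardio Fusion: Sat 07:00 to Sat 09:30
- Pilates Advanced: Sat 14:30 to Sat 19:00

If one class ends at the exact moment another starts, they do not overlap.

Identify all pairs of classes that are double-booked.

Barre Basics & Yoga Lab, Barre Express & Yoga Lab, Kettlebell Fusion & Pilates Advanced

Sorted by start: Barre Basics, Yoga Lab, Barre Express, Dance Fusion, Dance Advanced, Strength Lab, Cardio Fusion, Kettlebell Fusion, Pilates Advanced.
Yoga Lab starts before Barre Basics ends → Barre Basics and Yoga Lab overlap.
Barre Express starts after Barre Basics ends; Barre Basics is clear from here.
Barre Express starts before Yoga Lab ends → Yoga Lab and Barre Express overlap.
Dance Fusion starts after Yoga Lab ends; Yoga Lab is clear from here.
Dance Fusion starts after Barre Express ends; Barre Express is clear from here.
Dance Advanced starts after Dance Fusion ends; Dance Fusion is clear from here.
Strength Lab starts after Dance Advanced ends; Dance Advanced is clear from here.
Cardio Fusion starts after Strength Lab ends; Strength Lab is clear from here.
Kettlebell Fusion starts exactly when Cardio Fusion ends (back-to-back, no overlap); Cardio Fusion is clear from here.
Pilates Advanced starts before Kettlebell Fusion ends → Kettlebell Fusion and Pilates Advanced overlap.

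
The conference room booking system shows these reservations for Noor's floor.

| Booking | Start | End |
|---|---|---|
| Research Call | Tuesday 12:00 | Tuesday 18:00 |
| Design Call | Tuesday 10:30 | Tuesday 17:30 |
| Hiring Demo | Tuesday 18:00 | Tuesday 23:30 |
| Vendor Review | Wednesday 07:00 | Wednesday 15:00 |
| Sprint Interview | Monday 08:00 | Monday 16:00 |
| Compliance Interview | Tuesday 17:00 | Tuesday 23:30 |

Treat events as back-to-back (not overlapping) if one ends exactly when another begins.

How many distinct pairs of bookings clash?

4

Sorted by start: Sprint Interview, Design Call, Research Call, Compliance Interview, Hiring Demo, Vendor Review.
Design Call starts after Sprint Interview ends — done with Sprint Interview.
Research Call starts before Design Call ends → Design Call and Research Call overlap.
Compliance Interview starts before Design Call ends → Design Call and Compliance Interview overlap.
Hiring Demo starts after Design Call ends — done with Design Call.
Compliance Interview starts before Research Call ends → Research Call and Compliance Interview overlap.
Hiring Demo starts exactly when Research Call ends (back-to-back, no overlap) — done with Research Call.
Hiring Demo starts before Compliance Interview ends → Compliance Interview and Hiring Demo overlap.
Vendor Review starts after Compliance Interview ends.
Vendor Review starts after Hiring Demo ends.
Overlapping pairs: Compliance Interview & Design Call, Compliance Interview & Hiring Demo, Compliance Interview & Research Call, Design Call & Research Call — 4 in total.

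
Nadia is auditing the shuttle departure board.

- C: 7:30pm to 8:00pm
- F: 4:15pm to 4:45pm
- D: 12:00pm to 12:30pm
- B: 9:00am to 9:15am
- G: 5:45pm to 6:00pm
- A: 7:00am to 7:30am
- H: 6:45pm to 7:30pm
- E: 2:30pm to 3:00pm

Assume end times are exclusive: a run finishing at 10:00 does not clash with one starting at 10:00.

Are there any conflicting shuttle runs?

Check each pair: they overlap iff neither finishes before the other starts.
Sorted by start: A, B, D, E, F, G, H, C.
B starts after A ends, so A has no further overlaps.
D starts after B ends, so B has no further overlaps.
E starts after D ends, so D has no further overlaps.
F starts after E ends, so E has no further overlaps.
G starts after F ends, so F has no further overlaps.
H starts after G ends, so G has no further overlaps.
C starts exactly when H ends (back-to-back, no overlap).
Every pair is clear; the schedule has no overlaps.

No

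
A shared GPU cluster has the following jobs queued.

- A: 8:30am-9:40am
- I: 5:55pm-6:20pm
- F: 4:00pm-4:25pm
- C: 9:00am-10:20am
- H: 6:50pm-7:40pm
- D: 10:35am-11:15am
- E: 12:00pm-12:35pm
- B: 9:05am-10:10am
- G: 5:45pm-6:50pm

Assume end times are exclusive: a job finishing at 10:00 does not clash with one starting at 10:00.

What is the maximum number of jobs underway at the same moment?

Sort all start/end points and keep a running count:
8:30am start A → 1
9:00am start C → 2
9:05am start B → 3
9:40am end A → 2
10:10am end B → 1
10:20am end C → 0
10:35am start D → 1
11:15am end D → 0
12:00pm start E → 1
12:35pm end E → 0
4:00pm start F → 1
4:25pm end F → 0
5:45pm start G → 1
5:55pm start I → 2
6:20pm end I → 1
6:50pm end G → 0
6:50pm start H → 1
7:40pm end H → 0
Peak is 3, at 9:05am (A, B, C).

3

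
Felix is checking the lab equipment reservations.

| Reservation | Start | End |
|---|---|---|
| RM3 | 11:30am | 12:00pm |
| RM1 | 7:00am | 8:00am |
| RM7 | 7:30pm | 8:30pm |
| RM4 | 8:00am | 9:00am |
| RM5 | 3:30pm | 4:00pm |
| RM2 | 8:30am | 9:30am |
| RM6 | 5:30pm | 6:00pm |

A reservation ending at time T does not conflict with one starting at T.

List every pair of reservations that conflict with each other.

Sorted by start: RM1, RM4, RM2, RM3, RM5, RM6, RM7.
RM4 starts exactly when RM1 ends (back-to-back, no overlap) — done with RM1.
RM2 starts before RM4 ends → RM4 and RM2 overlap.
RM3 starts after RM4 ends — done with RM4.
RM3 starts after RM2 ends — done with RM2.
RM5 starts after RM3 ends — done with RM3.
RM6 starts after RM5 ends — done with RM5.
RM7 starts after RM6 ends.

RM2 & RM4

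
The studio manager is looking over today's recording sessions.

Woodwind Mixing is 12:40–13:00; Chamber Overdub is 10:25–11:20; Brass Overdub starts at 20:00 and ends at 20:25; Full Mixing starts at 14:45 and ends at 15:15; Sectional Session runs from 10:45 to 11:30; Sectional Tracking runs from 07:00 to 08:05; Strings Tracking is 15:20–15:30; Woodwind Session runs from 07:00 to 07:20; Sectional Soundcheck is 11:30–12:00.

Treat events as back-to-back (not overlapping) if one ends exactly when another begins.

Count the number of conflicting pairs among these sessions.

Two intervals overlap when each starts before the other ends.
Sorted by start: Sectional Tracking, Woodwind Session, Chamber Overdub, Sectional Session, Sectional Soundcheck, Woodwind Mixing, Full Mixing, Strings Tracking, Brass Overdub.
Woodwind Session starts before Sectional Tracking ends → Sectional Tracking and Woodwind Session overlap.
Chamber Overdub starts after Sectional Tracking ends, so Sectional Tracking has no further overlaps.
Chamber Overdub starts after Woodwind Session ends, so Woodwind Session has no further overlaps.
Sectional Session starts before Chamber Overdub ends → Chamber Overdub and Sectional Session overlap.
Sectional Soundcheck starts after Chamber Overdub ends, so Chamber Overdub has no further overlaps.
Sectional Soundcheck starts exactly when Sectional Session ends (back-to-back, no overlap), so Sectional Session has no further overlaps.
Woodwind Mixing starts after Sectional Soundcheck ends, so Sectional Soundcheck has no further overlaps.
Full Mixing starts after Woodwind Mixing ends, so Woodwind Mixing has no further overlaps.
Strings Tracking starts after Full Mixing ends, so Full Mixing has no further overlaps.
Brass Overdub starts after Strings Tracking ends.
Overlapping pairs: Chamber Overdub & Sectional Session, Sectional Tracking & Woodwind Session — 2 in total.

2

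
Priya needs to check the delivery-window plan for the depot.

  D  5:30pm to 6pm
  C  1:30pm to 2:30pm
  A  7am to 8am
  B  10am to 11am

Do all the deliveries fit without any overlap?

Sorted by start: A, B, C, D.
B starts after A ends, so nothing later overlaps A either.
C starts after B ends, so nothing later overlaps B either.
D starts after C ends.
Every pair is clear; the schedule has no overlaps.

Yes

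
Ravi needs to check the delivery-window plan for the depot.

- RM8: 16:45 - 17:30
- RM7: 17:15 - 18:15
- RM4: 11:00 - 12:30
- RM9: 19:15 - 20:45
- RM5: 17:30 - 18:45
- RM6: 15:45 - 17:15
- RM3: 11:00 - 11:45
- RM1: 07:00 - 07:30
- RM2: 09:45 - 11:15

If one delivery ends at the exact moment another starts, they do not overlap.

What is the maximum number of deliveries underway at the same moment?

Walk through starts and ends in time order (an end at T is processed before a start at T):
07:00 start RM1 → 1
07:30 end RM1 → 0
09:45 start RM2 → 1
11:00 start RM3 → 2
11:00 start RM4 → 3
11:15 end RM2 → 2
11:45 end RM3 → 1
12:30 end RM4 → 0
15:45 start RM6 → 1
16:45 start RM8 → 2
17:15 end RM6 → 1
17:15 start RM7 → 2
17:30 end RM8 → 1
17:30 start RM5 → 2
18:15 end RM7 → 1
18:45 end RM5 → 0
19:15 start RM9 → 1
20:45 end RM9 → 0
Peak is 3, at 11:00 (RM2, RM3, RM4).

3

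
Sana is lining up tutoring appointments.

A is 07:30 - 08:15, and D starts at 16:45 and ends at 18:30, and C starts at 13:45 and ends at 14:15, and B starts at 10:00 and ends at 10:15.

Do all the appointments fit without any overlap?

Sorted by start: A, B, C, D.
B starts after A ends — done with A.
C starts after B ends — done with B.
D starts after C ends.
Every pair is clear; the schedule has no overlaps.

Yes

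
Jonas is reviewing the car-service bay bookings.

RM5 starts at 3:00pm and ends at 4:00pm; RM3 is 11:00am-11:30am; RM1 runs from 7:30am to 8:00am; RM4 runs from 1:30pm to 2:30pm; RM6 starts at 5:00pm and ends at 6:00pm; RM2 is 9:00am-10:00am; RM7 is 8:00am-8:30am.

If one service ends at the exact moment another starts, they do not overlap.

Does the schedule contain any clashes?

Two intervals overlap when each starts before the other ends.
Sorted by start: RM1, RM7, RM2, RM3, RM4, RM5, RM6.
RM7 starts exactly when RM1 ends (back-to-back, no overlap), so nothing later overlaps RM1 either.
RM2 starts after RM7 ends, so nothing later overlaps RM7 either.
RM3 starts after RM2 ends, so nothing later overlaps RM2 either.
RM4 starts after RM3 ends, so nothing later overlaps RM3 either.
RM5 starts after RM4 ends, so nothing later overlaps RM4 either.
RM6 starts after RM5 ends.
Every pair is clear; the schedule has no overlaps.

No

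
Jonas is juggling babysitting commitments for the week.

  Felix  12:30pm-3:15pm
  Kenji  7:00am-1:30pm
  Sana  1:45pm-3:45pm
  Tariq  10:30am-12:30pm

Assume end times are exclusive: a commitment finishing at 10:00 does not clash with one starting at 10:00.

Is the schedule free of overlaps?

No

Sorted by start: Kenji, Tariq, Felix, Sana.
Tariq starts before Kenji ends → Kenji and Tariq overlap.
That's a conflict, so the schedule is not conflict-free.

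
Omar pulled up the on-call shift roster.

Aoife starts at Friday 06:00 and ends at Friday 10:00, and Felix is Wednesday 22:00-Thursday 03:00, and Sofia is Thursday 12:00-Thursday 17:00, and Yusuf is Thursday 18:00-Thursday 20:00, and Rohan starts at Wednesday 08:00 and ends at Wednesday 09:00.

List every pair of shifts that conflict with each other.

Sorted by start: Rohan, Felix, Sofia, Yusuf, Aoife.
Felix starts after Rohan ends, so Rohan has no further overlaps.
Sofia starts after Felix ends, so Felix has no further overlaps.
Yusuf starts after Sofia ends, so Sofia has no further overlaps.
Aoife starts after Yusuf ends.

none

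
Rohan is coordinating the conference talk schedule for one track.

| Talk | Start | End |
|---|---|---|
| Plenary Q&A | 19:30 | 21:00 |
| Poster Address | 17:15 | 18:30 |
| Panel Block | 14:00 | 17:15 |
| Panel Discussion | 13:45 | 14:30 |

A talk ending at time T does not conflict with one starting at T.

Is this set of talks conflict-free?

Sorted by start: Panel Discussion, Panel Block, Poster Address, Plenary Q&A.
Panel Block starts before Panel Discussion ends → Panel Discussion and Panel Block overlap.
That's a conflict, so the schedule is not conflict-free.

No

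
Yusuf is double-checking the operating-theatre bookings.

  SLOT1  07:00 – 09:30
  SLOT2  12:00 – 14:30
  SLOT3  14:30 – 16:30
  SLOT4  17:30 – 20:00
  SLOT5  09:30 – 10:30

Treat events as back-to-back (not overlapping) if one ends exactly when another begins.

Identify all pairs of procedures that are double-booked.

no overlapping pairs

Sorted by start: SLOT1, SLOT5, SLOT2, SLOT3, SLOT4.
SLOT5 starts exactly when SLOT1 ends (back-to-back, no overlap), so nothing later overlaps SLOT1 either.
SLOT2 starts after SLOT5 ends, so nothing later overlaps SLOT5 either.
SLOT3 starts exactly when SLOT2 ends (back-to-back, no overlap), so nothing later overlaps SLOT2 either.
SLOT4 starts after SLOT3 ends.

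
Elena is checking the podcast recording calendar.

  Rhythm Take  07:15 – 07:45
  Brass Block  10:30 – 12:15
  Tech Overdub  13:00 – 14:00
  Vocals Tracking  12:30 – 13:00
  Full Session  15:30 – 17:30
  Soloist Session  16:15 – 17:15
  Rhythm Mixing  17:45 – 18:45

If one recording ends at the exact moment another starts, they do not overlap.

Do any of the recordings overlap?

Yes

Sorted by start: Rhythm Take, Brass Block, Vocals Tracking, Tech Overdub, Full Session, Soloist Session, Rhythm Mixing.
Brass Block starts after Rhythm Take ends; Rhythm Take is clear from here.
Vocals Tracking starts after Brass Block ends; Brass Block is clear from here.
Tech Overdub starts exactly when Vocals Tracking ends (back-to-back, no overlap); Vocals Tracking is clear from here.
Full Session starts after Tech Overdub ends; Tech Overdub is clear from here.
Soloist Session starts before Full Session ends → Full Session and Soloist Session overlap.
That's a conflict, so the schedule is not conflict-free.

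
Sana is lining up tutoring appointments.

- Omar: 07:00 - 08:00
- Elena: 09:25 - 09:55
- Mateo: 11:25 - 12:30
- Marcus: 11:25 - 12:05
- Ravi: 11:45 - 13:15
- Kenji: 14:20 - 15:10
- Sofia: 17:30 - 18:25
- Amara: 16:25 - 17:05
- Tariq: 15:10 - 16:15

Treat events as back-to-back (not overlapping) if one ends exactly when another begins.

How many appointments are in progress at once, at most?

3

Sweep the timeline, counting +1 at each start and −1 at each end (ends before starts at a tie):
07:00 start Omar → 1
08:00 end Omar → 0
09:25 start Elena → 1
09:55 end Elena → 0
11:25 start Marcus → 1
11:25 start Mateo → 2
11:45 start Ravi → 3
12:05 end Marcus → 2
12:30 end Mateo → 1
13:15 end Ravi → 0
14:20 start Kenji → 1
15:10 end Kenji → 0
15:10 start Tariq → 1
16:15 end Tariq → 0
16:25 start Amara → 1
17:05 end Amara → 0
17:30 start Sofia → 1
18:25 end Sofia → 0
Peak is 3, at 11:45 (Marcus, Mateo, Ravi).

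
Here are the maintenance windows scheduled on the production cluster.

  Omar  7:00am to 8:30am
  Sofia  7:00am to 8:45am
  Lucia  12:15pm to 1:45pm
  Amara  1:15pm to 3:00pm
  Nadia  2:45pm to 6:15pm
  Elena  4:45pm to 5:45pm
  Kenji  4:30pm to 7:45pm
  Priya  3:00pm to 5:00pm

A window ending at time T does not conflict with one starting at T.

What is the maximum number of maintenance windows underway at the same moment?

Sort all start/end points and keep a running count:
7:00am start Omar → 1
7:00am start Sofia → 2
8:30am end Omar → 1
8:45am end Sofia → 0
12:15pm start Lucia → 1
1:15pm start Amara → 2
1:45pm end Lucia → 1
2:45pm start Nadia → 2
3:00pm end Amara → 1
3:00pm start Priya → 2
4:30pm start Kenji → 3
4:45pm start Elena → 4
5:00pm end Priya → 3
5:45pm end Elena → 2
6:15pm end Nadia → 1
7:45pm end Kenji → 0
Peak is 4, at 4:45pm (Elena, Kenji, Nadia, Priya).

4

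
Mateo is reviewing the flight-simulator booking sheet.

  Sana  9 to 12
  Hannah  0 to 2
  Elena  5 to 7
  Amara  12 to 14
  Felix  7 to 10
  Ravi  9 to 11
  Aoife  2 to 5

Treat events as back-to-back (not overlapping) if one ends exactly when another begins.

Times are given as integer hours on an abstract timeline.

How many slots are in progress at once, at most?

Sort all start/end points and keep a running count:
0 start Hannah → 1
2 end Hannah → 0
2 start Aoife → 1
5 end Aoife → 0
5 start Elena → 1
7 end Elena → 0
7 start Felix → 1
9 start Ravi → 2
9 start Sana → 3
10 end Felix → 2
11 end Ravi → 1
12 end Sana → 0
12 start Amara → 1
14 end Amara → 0
Peak is 3, at 9 (Felix, Ravi, Sana).

3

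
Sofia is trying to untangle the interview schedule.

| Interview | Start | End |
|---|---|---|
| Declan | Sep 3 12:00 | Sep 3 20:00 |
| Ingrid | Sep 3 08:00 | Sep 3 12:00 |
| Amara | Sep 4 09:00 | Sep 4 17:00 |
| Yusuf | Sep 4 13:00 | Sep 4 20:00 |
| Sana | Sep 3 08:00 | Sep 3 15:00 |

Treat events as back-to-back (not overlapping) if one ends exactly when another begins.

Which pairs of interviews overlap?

Amara & Yusuf, Declan & Sana, Ingrid & Sana

Sorted by start: Sana, Ingrid, Declan, Amara, Yusuf.
Ingrid starts before Sana ends → Sana and Ingrid overlap.
Declan starts before Sana ends → Sana and Declan overlap.
Amara starts after Sana ends; Sana is clear from here.
Declan starts exactly when Ingrid ends (back-to-back, no overlap); Ingrid is clear from here.
Amara starts after Declan ends; Declan is clear from here.
Yusuf starts before Amara ends → Amara and Yusuf overlap.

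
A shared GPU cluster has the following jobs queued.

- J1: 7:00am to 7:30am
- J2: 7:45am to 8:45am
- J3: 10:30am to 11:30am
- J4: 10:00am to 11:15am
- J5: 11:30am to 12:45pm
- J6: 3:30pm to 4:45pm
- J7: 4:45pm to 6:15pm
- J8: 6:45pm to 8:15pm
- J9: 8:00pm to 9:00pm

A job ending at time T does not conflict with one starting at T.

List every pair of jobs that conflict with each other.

Sorted by start: J1, J2, J4, J3, J5, J6, J7, J8, J9.
J2 starts after J1 ends, so J1 has no further overlaps.
J4 starts after J2 ends, so J2 has no further overlaps.
J3 starts before J4 ends → J4 and J3 overlap.
J5 starts after J4 ends, so J4 has no further overlaps.
J5 starts exactly when J3 ends (back-to-back, no overlap), so J3 has no further overlaps.
J6 starts after J5 ends, so J5 has no further overlaps.
J7 starts exactly when J6 ends (back-to-back, no overlap), so J6 has no further overlaps.
J8 starts after J7 ends, so J7 has no further overlaps.
J9 starts before J8 ends → J8 and J9 overlap.

J3 & J4, J8 & J9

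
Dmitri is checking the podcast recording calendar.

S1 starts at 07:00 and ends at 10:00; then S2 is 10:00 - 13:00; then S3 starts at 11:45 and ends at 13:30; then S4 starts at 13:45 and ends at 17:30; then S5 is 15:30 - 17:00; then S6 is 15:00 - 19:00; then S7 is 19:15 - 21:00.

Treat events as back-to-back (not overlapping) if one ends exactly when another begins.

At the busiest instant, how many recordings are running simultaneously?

3

Sort all start/end points and keep a running count:
07:00 start S1 → 1
10:00 end S1 → 0
10:00 start S2 → 1
11:45 start S3 → 2
13:00 end S2 → 1
13:30 end S3 → 0
13:45 start S4 → 1
15:00 start S6 → 2
15:30 start S5 → 3
17:00 end S5 → 2
17:30 end S4 → 1
19:00 end S6 → 0
19:15 start S7 → 1
21:00 end S7 → 0
Peak is 3, at 15:30 (S4, S5, S6).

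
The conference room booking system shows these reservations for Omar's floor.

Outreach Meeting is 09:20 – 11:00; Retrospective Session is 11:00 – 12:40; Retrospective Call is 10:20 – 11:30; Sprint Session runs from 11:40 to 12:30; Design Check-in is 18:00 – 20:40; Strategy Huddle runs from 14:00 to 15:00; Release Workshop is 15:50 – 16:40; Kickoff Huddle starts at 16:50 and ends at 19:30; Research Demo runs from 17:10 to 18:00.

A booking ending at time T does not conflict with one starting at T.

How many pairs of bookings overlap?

Sorted by start: Outreach Meeting, Retrospective Call, Retrospective Session, Sprint Session, Strategy Huddle, Release Workshop, Kickoff Huddle, Research Demo, Design Check-in.
Retrospective Call starts before Outreach Meeting ends → Outreach Meeting and Retrospective Call overlap.
Retrospective Session starts exactly when Outreach Meeting ends (back-to-back, no overlap), so Outreach Meeting has no further overlaps.
Retrospective Session starts before Retrospective Call ends → Retrospective Call and Retrospective Session overlap.
Sprint Session starts after Retrospective Call ends, so Retrospective Call has no further overlaps.
Sprint Session starts before Retrospective Session ends → Retrospective Session and Sprint Session overlap.
Strategy Huddle starts after Retrospective Session ends, so Retrospective Session has no further overlaps.
Strategy Huddle starts after Sprint Session ends, so Sprint Session has no further overlaps.
Release Workshop starts after Strategy Huddle ends, so Strategy Huddle has no further overlaps.
Kickoff Huddle starts after Release Workshop ends, so Release Workshop has no further overlaps.
Research Demo starts before Kickoff Huddle ends → Kickoff Huddle and Research Demo overlap.
Design Check-in starts before Kickoff Huddle ends → Kickoff Huddle and Design Check-in overlap.
Design Check-in starts exactly when Research Demo ends (back-to-back, no overlap).
Overlapping pairs: Design Check-in & Kickoff Huddle, Kickoff Huddle & Research Demo, Outreach Meeting & Retrospective Call, Retrospective Call & Retrospective Session, Retrospective Session & Sprint Session — 5 in total.

5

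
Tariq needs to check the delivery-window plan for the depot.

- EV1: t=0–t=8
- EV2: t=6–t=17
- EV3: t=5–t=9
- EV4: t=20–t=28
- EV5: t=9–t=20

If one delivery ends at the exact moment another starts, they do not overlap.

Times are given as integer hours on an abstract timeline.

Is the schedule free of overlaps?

Sorted by start: EV1, EV3, EV2, EV5, EV4.
EV3 starts before EV1 ends → EV1 and EV3 overlap.
That's a conflict, so the schedule is not conflict-free.

No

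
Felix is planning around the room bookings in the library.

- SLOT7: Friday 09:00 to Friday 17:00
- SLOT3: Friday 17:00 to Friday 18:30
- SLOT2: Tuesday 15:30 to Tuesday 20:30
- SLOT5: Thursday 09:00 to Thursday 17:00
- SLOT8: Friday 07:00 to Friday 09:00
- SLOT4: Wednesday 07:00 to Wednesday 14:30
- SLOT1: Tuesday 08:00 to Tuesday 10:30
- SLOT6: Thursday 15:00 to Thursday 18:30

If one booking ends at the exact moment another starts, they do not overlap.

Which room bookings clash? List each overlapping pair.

Sorted by start: SLOT1, SLOT2, SLOT4, SLOT5, SLOT6, SLOT8, SLOT7, SLOT3.
SLOT2 starts after SLOT1 ends — done with SLOT1.
SLOT4 starts after SLOT2 ends — done with SLOT2.
SLOT5 starts after SLOT4 ends — done with SLOT4.
SLOT6 starts before SLOT5 ends → SLOT5 and SLOT6 overlap.
SLOT8 starts after SLOT5 ends — done with SLOT5.
SLOT8 starts after SLOT6 ends — done with SLOT6.
SLOT7 starts exactly when SLOT8 ends (back-to-back, no overlap) — done with SLOT8.
SLOT3 starts exactly when SLOT7 ends (back-to-back, no overlap).

SLOT5 & SLOT6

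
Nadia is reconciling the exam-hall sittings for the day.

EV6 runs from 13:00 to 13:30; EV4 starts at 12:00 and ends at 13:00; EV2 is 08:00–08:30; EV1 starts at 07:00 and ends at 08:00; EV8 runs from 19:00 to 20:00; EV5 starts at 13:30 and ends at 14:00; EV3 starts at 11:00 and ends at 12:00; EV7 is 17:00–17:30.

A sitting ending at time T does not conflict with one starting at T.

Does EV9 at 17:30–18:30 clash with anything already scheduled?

EV1: ends 08:00 at or before EV9 starts 17:30 → clear.
EV2: ends 08:30 at or before EV9 starts 17:30 → clear.
EV3: ends 12:00 at or before EV9 starts 17:30 → clear.
EV4: ends 13:00 at or before EV9 starts 17:30 → clear.
EV6: ends 13:30 at or before EV9 starts 17:30 → clear.
EV5: ends 14:00 at or before EV9 starts 17:30 → clear.
EV7: ends 17:30 at or before EV9 starts 17:30 → clear.
EV8: starts 19:00 at or after EV9 ends 18:30 → clear.

No — it doesn't clash with anything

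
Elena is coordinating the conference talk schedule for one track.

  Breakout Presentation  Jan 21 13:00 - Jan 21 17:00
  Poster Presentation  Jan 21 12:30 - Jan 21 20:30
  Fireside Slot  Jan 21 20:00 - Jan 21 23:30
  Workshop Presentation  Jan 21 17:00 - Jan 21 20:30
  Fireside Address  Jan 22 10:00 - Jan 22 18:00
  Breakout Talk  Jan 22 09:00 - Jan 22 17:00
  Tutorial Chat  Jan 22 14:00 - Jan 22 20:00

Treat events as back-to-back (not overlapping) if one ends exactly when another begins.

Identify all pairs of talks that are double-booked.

Breakout Presentation & Poster Presentation, Breakout Talk & Fireside Address, Breakout Talk & Tutorial Chat, Fireside Address & Tutorial Chat, Fireside Slot & Poster Presentation, Fireside Slot & Workshop Presentation, Poster Presentation & Workshop Presentation

Sorted by start: Poster Presentation, Breakout Presentation, Workshop Presentation, Fireside Slot, Breakout Talk, Fireside Address, Tutorial Chat.
Breakout Presentation starts before Poster Presentation ends → Poster Presentation and Breakout Presentation overlap.
Workshop Presentation starts before Poster Presentation ends → Poster Presentation and Workshop Presentation overlap.
Fireside Slot starts before Poster Presentation ends → Poster Presentation and Fireside Slot overlap.
Breakout Talk starts after Poster Presentation ends, so nothing later overlaps Poster Presentation either.
Workshop Presentation starts exactly when Breakout Presentation ends (back-to-back, no overlap), so nothing later overlaps Breakout Presentation either.
Fireside Slot starts before Workshop Presentation ends → Workshop Presentation and Fireside Slot overlap.
Breakout Talk starts after Workshop Presentation ends, so nothing later overlaps Workshop Presentation either.
Breakout Talk starts after Fireside Slot ends, so nothing later overlaps Fireside Slot either.
Fireside Address starts before Breakout Talk ends → Breakout Talk and Fireside Address overlap.
Tutorial Chat starts before Breakout Talk ends → Breakout Talk and Tutorial Chat overlap.
Tutorial Chat starts before Fireside Address ends → Fireside Address and Tutorial Chat overlap.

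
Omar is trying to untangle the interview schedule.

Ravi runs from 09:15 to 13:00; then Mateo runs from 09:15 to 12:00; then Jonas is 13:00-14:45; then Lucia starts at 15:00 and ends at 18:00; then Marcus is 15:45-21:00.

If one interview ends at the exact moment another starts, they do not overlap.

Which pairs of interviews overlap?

Check each pair: they overlap iff neither finishes before the other starts.
Sorted by start: Ravi, Mateo, Jonas, Lucia, Marcus.
Mateo starts before Ravi ends → Ravi and Mateo overlap.
Jonas starts exactly when Ravi ends (back-to-back, no overlap), so Ravi has no further overlaps.
Jonas starts after Mateo ends, so Mateo has no further overlaps.
Lucia starts after Jonas ends, so Jonas has no further overlaps.
Marcus starts before Lucia ends → Lucia and Marcus overlap.

Lucia & Marcus, Mateo & Ravi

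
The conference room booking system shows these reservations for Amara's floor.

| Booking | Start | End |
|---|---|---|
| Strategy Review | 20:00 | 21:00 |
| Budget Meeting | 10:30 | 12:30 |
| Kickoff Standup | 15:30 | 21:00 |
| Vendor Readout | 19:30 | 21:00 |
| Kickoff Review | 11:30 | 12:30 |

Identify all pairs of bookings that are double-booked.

Check each pair: they overlap iff neither finishes before the other starts.
Sorted by start: Budget Meeting, Kickoff Review, Kickoff Standup, Vendor Readout, Strategy Review.
Kickoff Review starts before Budget Meeting ends → Budget Meeting and Kickoff Review overlap.
Kickoff Standup starts after Budget Meeting ends, so Budget Meeting has no further overlaps.
Kickoff Standup starts after Kickoff Review ends, so Kickoff Review has no further overlaps.
Vendor Readout starts before Kickoff Standup ends → Kickoff Standup and Vendor Readout overlap.
Strategy Review starts before Kickoff Standup ends → Kickoff Standup and Strategy Review overlap.
Strategy Review starts before Vendor Readout ends → Vendor Readout and Strategy Review overlap.

Budget Meeting & Kickoff Review, Kickoff Standup & Strategy Review, Kickoff Standup & Vendor Readout, Strategy Review & Vendor Readout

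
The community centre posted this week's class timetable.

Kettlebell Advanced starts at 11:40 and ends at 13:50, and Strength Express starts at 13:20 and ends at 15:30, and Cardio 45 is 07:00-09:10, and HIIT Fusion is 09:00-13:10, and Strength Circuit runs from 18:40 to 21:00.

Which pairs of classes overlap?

Cardio 45 & HIIT Fusion, HIIT Fusion & Kettlebell Advanced, Kettlebell Advanced & Strength Express

Sorted by start: Cardio 45, HIIT Fusion, Kettlebell Advanced, Strength Express, Strength Circuit.
HIIT Fusion starts before Cardio 45 ends → Cardio 45 and HIIT Fusion overlap.
Kettlebell Advanced starts after Cardio 45 ends — done with Cardio 45.
Kettlebell Advanced starts before HIIT Fusion ends → HIIT Fusion and Kettlebell Advanced overlap.
Strength Express starts after HIIT Fusion ends — done with HIIT Fusion.
Strength Express starts before Kettlebell Advanced ends → Kettlebell Advanced and Strength Express overlap.
Strength Circuit starts after Kettlebell Advanced ends.
Strength Circuit starts after Strength Express ends.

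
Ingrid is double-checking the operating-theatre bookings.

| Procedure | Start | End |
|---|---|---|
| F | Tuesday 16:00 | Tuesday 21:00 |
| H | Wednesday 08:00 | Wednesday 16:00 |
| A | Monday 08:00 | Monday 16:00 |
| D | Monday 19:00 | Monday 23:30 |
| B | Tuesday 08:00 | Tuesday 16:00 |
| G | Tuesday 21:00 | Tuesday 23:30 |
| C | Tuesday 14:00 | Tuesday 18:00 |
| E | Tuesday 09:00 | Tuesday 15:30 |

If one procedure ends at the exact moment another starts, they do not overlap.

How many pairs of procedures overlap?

Sorted by start: A, D, B, E, C, F, G, H.
D starts after A ends; A is clear from here.
B starts after D ends; D is clear from here.
E starts before B ends → B and E overlap.
C starts before B ends → B and C overlap.
F starts exactly when B ends (back-to-back, no overlap); B is clear from here.
C starts before E ends → E and C overlap.
F starts after E ends; E is clear from here.
F starts before C ends → C and F overlap.
G starts after C ends; C is clear from here.
G starts exactly when F ends (back-to-back, no overlap); F is clear from here.
H starts after G ends.
Overlapping pairs: B & C, B & E, C & E, C & F — 4 in total.

4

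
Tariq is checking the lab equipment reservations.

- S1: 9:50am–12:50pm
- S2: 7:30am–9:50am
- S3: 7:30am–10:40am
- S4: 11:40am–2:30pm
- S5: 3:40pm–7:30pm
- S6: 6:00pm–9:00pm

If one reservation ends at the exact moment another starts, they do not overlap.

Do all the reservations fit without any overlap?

Sorted by start: S2, S3, S1, S4, S5, S6.
S3 starts before S2 ends → S2 and S3 overlap.
That's a conflict, so the schedule is not conflict-free.

No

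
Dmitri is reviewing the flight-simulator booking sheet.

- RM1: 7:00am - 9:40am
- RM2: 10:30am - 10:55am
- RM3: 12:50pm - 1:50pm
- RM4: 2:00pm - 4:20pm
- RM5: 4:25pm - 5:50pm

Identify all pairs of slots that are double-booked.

Sorted by start: RM1, RM2, RM3, RM4, RM5.
RM2 starts after RM1 ends — done with RM1.
RM3 starts after RM2 ends — done with RM2.
RM4 starts after RM3 ends — done with RM3.
RM5 starts after RM4 ends.

none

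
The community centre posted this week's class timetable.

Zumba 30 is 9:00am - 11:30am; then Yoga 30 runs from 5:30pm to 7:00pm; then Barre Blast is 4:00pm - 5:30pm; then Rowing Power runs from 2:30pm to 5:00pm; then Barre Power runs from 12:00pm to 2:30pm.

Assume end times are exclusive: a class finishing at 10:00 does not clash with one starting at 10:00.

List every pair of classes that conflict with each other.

Barre Blast & Rowing Power

Sorted by start: Zumba 30, Barre Power, Rowing Power, Barre Blast, Yoga 30.
Barre Power starts after Zumba 30 ends, so Zumba 30 has no further overlaps.
Rowing Power starts exactly when Barre Power ends (back-to-back, no overlap), so Barre Power has no further overlaps.
Barre Blast starts before Rowing Power ends → Rowing Power and Barre Blast overlap.
Yoga 30 starts after Rowing Power ends.
Yoga 30 starts exactly when Barre Blast ends (back-to-back, no overlap).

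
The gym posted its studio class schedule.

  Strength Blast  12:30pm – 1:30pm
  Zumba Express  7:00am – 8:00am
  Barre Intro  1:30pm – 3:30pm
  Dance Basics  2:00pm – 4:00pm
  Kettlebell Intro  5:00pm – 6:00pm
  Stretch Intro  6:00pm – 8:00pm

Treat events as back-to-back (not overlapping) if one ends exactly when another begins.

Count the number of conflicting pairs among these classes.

Sorted by start: Zumba Express, Strength Blast, Barre Intro, Dance Basics, Kettlebell Intro, Stretch Intro.
Strength Blast starts after Zumba Express ends; Zumba Express is clear from here.
Barre Intro starts exactly when Strength Blast ends (back-to-back, no overlap); Strength Blast is clear from here.
Dance Basics starts before Barre Intro ends → Barre Intro and Dance Basics overlap.
Kettlebell Intro starts after Barre Intro ends; Barre Intro is clear from here.
Kettlebell Intro starts after Dance Basics ends; Dance Basics is clear from here.
Stretch Intro starts exactly when Kettlebell Intro ends (back-to-back, no overlap).
Overlapping pairs: Barre Intro & Dance Basics — 1 in total.

1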